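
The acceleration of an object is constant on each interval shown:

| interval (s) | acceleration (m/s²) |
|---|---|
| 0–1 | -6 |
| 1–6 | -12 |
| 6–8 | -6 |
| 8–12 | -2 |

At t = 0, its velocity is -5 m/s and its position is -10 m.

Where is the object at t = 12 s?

-725 m

On each constant-a segment, Δv = aΔt and Δx = v₀Δt + ½aΔt²; chain segment to segment.
0–1 s: v starts -5 m/s; Δx = -5·1 + ½·-6·1² = -8 m; v ends -11 m/s.
1–6 s: v starts -11 m/s; Δx = -11·5 + ½·-12·5² = -205 m; v ends -71 m/s.
6–8 s: v starts -71 m/s; Δx = -71·2 + ½·-6·2² = -154 m; v ends -83 m/s.
8–12 s: v starts -83 m/s; Δx = -83·4 + ½·-2·4² = -348 m; v ends -91 m/s.
x(12) = -10 + Σ Δx = -725 m.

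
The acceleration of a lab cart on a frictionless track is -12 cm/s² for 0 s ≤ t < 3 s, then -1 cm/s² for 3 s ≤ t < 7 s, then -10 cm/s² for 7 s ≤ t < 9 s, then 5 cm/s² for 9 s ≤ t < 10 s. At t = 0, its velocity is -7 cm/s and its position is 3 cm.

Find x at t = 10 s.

On each constant-a segment, Δv = aΔt and Δx = v₀Δt + ½aΔt²; chain segment to segment.
0–3 s: v starts -7 cm/s; Δx = -7·3 + ½·-12·3² = -75 cm; v ends -43 cm/s.
3–7 s: v starts -43 cm/s; Δx = -43·4 + ½·-1·4² = -180 cm; v ends -47 cm/s.
7–9 s: v starts -47 cm/s; Δx = -47·2 + ½·-10·2² = -114 cm; v ends -67 cm/s.
9–10 s: v starts -67 cm/s; Δx = -67·1 + ½·5·1² = -64.5 cm; v ends -62 cm/s.
x(10) = 3 + Σ Δx = -430.5 cm.

-430.5 cm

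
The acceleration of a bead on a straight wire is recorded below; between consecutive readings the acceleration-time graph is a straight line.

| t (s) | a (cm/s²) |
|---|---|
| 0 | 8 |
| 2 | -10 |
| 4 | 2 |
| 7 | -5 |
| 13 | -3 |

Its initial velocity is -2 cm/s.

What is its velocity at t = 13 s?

Δv equals the area under the a-t graph; then v = v₀ + Δv.
0–2 s: ½(8 + -10)(2) = -2 cm/s
2–4 s: ½(-10 + 2)(2) = -8 cm/s
4–7 s: ½(2 + -5)(3) = -4.5 cm/s
7–13 s: ½(-5 + -3)(6) = -24 cm/s
Δv = -38.5 cm/s, so v(13) = -2 + (-38.5) = -40.5 cm/s.

-40.5 cm/s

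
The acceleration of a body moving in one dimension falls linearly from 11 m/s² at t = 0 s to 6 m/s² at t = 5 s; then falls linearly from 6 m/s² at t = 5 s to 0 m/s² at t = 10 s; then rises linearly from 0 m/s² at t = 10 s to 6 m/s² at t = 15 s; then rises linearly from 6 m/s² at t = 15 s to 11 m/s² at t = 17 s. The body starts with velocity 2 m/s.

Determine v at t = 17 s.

Δv equals the area under the a-t graph; then v = v₀ + Δv.
0–5 s: ½(11 + 6)(5) = 42.5 m/s
5–10 s: ½(6 + 0)(5) = 15 m/s
10–15 s: ½(0 + 6)(5) = 15 m/s
15–17 s: ½(6 + 11)(2) = 17 m/s
Δv = 89.5 m/s, so v(17) = 2 + (89.5) = 91.5 m/s.

91.5 m/s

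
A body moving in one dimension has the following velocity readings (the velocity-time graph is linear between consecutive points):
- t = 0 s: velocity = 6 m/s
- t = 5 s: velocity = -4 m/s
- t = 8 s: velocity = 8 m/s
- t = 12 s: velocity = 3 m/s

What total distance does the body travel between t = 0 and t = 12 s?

45 m

Distance (not displacement) is the total path length: add the absolute areas under v-t.
0–5 s: v = 0 at t = 3 s; triangle areas 9 + 4 = 13 m
5–8 s: v = 0 at t = 6 s; triangle areas 2 + 8 = 10 m
8–12 s: |½(8 + 3)(4)| = 22 m
Total distance = 45 m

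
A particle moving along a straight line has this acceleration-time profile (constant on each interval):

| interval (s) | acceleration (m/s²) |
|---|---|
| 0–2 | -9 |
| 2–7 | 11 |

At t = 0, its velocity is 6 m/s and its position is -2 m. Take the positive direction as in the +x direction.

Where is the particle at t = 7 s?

On each constant-a segment, Δv = aΔt and Δx = v₀Δt + ½aΔt²; chain segment to segment.
0–2 s: v starts 6 m/s; Δx = 6·2 + ½·-9·2² = -6 m; v ends -12 m/s.
2–7 s: v starts -12 m/s; Δx = -12·5 + ½·11·5² = 77.5 m; v ends 43 m/s.
x(7) = -2 + Σ Δx = 69.5 m.

69.5 m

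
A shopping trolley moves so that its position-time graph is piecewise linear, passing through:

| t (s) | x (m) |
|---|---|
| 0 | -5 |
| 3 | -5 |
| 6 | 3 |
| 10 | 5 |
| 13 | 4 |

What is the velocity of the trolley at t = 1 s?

0 m/s

Velocity is the slope of the x-t graph on 0–3 s: (-5 − -5)/(3 − 0) = 0 m/s.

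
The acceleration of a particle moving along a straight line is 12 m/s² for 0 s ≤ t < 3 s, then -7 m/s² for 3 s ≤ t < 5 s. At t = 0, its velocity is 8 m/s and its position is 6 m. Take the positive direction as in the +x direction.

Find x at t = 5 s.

158 m

On each constant-a segment, Δv = aΔt and Δx = v₀Δt + ½aΔt²; chain segment to segment.
0–3 s: v starts 8 m/s; Δx = 8·3 + ½·12·3² = 78 m; v ends 44 m/s.
3–5 s: v starts 44 m/s; Δx = 44·2 + ½·-7·2² = 74 m; v ends 30 m/s.
x(5) = 6 + Σ Δx = 158 m.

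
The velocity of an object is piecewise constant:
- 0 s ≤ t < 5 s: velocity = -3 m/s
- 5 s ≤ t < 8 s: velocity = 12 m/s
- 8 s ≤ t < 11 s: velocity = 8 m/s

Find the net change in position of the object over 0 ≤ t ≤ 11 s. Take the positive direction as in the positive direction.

Displacement is the signed area under the v-t curve.
0–5 s: -3 × 5 = -15 m
5–8 s: 12 × 3 = 36 m
8–11 s: 8 × 3 = 24 m
Net displacement = 45 m

45 m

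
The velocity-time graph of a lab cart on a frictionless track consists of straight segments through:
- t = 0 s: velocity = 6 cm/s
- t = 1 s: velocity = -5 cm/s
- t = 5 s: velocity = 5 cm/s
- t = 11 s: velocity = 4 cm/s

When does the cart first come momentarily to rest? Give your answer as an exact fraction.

v changes sign on 0–1 s (from 6 to -5); the graph is linear there, so v = 0 at t = 0 + (-6)·(1 − 0)/(-5 − 6) = 6/11 s.

t = 6/11 s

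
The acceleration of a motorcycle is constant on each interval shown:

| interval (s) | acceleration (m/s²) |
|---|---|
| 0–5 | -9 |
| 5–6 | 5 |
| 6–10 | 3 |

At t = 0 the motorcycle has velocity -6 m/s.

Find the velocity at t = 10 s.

Δv equals the area under the a-t graph; then v = v₀ + Δv.
0–5 s: -9 × 5 = -45 m/s
5–6 s: 5 × 1 = 5 m/s
6–10 s: 3 × 4 = 12 m/s
Δv = -28 m/s, so v(10) = -6 + (-28) = -34 m/s.

-34 m/s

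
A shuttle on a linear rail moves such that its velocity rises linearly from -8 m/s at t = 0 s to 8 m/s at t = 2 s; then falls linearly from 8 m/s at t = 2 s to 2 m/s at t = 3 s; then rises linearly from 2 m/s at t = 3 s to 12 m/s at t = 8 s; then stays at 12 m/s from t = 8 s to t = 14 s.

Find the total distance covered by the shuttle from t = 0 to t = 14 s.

Total distance travelled is ∫|v| dt — sum the magnitudes of each area piece.
0–2 s: v = 0 at t = 1 s; triangle areas 4 + 4 = 8 m
2–3 s: |½(8 + 2)(1)| = 5 m
3–8 s: |½(2 + 12)(5)| = 35 m
8–14 s: |12| × 6 = 72 m
Total distance = 120 m

120 m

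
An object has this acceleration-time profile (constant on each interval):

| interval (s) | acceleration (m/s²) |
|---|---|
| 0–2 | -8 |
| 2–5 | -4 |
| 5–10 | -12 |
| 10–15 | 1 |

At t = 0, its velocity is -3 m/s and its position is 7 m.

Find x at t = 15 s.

-837.5 m

On each constant-a segment, Δv = aΔt and Δx = v₀Δt + ½aΔt²; chain segment to segment.
0–2 s: v starts -3 m/s; Δx = -3·2 + ½·-8·2² = -22 m; v ends -19 m/s.
2–5 s: v starts -19 m/s; Δx = -19·3 + ½·-4·3² = -75 m; v ends -31 m/s.
5–10 s: v starts -31 m/s; Δx = -31·5 + ½·-12·5² = -305 m; v ends -91 m/s.
10–15 s: v starts -91 m/s; Δx = -91·5 + ½·1·5² = -442.5 m; v ends -86 m/s.
x(15) = 7 + Σ Δx = -837.5 m.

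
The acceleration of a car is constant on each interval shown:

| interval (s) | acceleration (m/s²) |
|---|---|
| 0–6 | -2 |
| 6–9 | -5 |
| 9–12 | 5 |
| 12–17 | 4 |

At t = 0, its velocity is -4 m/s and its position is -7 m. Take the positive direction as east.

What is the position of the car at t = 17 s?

-238 m

On each constant-a segment, Δv = aΔt and Δx = v₀Δt + ½aΔt²; chain segment to segment.
0–6 s: v starts -4 m/s; Δx = -4·6 + ½·-2·6² = -60 m; v ends -16 m/s.
6–9 s: v starts -16 m/s; Δx = -16·3 + ½·-5·3² = -70.5 m; v ends -31 m/s.
9–12 s: v starts -31 m/s; Δx = -31·3 + ½·5·3² = -70.5 m; v ends -16 m/s.
12–17 s: v starts -16 m/s; Δx = -16·5 + ½·4·5² = -30 m; v ends 4 m/s.
x(17) = -7 + Σ Δx = -238 m.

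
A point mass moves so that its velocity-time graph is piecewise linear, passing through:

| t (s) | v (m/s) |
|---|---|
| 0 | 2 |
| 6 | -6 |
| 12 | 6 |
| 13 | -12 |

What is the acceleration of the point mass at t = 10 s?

Acceleration is the slope of the v-t graph on 6–12 s: (6 − -6)/(12 − 6) = 2 m/s².

2 m/s²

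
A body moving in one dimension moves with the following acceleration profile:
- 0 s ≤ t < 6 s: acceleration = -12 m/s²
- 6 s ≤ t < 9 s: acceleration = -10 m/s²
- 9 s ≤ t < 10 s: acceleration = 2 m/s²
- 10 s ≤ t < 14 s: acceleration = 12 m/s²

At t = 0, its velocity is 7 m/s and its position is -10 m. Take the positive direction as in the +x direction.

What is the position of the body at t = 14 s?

On each constant-a segment, Δv = aΔt and Δx = v₀Δt + ½aΔt²; chain segment to segment.
0–6 s: v starts 7 m/s; Δx = 7·6 + ½·-12·6² = -174 m; v ends -65 m/s.
6–9 s: v starts -65 m/s; Δx = -65·3 + ½·-10·3² = -240 m; v ends -95 m/s.
9–10 s: v starts -95 m/s; Δx = -95·1 + ½·2·1² = -94 m; v ends -93 m/s.
10–14 s: v starts -93 m/s; Δx = -93·4 + ½·12·4² = -276 m; v ends -45 m/s.
x(14) = -10 + Σ Δx = -794 m.

-794 m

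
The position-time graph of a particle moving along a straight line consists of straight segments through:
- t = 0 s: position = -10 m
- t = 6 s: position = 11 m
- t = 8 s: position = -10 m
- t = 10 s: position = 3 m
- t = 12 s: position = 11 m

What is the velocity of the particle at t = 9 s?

6.5 m/s

Velocity is the slope of the x-t graph on 8–10 s: (3 − -10)/(10 − 8) = 6.5 m/s.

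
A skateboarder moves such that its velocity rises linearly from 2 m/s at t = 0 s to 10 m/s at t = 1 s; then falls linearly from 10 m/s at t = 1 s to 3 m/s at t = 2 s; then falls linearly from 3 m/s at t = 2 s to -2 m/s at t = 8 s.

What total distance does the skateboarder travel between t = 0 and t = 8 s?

Distance (not displacement) is the total path length: add the absolute areas under v-t.
0–1 s: |½(2 + 10)(1)| = 6 m
1–2 s: |½(10 + 3)(1)| = 6.5 m
2–8 s: v = 0 at t = 5.6 s; triangle areas 5.4 + 2.4 = 7.8 m
Total distance = 20.3 m

20.3 m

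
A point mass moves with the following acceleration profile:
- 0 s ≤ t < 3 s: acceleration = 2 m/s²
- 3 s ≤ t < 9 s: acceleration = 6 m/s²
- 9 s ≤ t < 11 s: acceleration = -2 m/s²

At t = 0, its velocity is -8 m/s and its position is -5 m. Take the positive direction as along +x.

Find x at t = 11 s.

On each constant-a segment, Δv = aΔt and Δx = v₀Δt + ½aΔt²; chain segment to segment.
0–3 s: v starts -8 m/s; Δx = -8·3 + ½·2·3² = -15 m; v ends -2 m/s.
3–9 s: v starts -2 m/s; Δx = -2·6 + ½·6·6² = 96 m; v ends 34 m/s.
9–11 s: v starts 34 m/s; Δx = 34·2 + ½·-2·2² = 64 m; v ends 30 m/s.
x(11) = -5 + Σ Δx = 140 m.

140 m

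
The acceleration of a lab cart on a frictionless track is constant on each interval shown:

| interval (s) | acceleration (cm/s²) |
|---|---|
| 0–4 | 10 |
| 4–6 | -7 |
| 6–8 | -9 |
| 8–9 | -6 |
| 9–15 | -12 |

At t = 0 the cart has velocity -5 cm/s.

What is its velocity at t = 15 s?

Δv equals the area under the a-t graph; then v = v₀ + Δv.
0–4 s: 10 × 4 = 40 cm/s
4–6 s: -7 × 2 = -14 cm/s
6–8 s: -9 × 2 = -18 cm/s
8–9 s: -6 × 1 = -6 cm/s
9–15 s: -12 × 6 = -72 cm/s
Δv = -70 cm/s, so v(15) = -5 + (-70) = -75 cm/s.

-75 cm/s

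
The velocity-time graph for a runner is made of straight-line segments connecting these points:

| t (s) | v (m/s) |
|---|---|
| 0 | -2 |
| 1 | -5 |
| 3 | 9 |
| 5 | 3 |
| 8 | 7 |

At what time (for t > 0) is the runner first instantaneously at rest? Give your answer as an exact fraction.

v changes sign on 1–3 s (from -5 to 9); the graph is linear there, so v = 0 at t = 1 + (5)·(3 − 1)/(9 − -5) = 12/7 s.

t = 12/7 s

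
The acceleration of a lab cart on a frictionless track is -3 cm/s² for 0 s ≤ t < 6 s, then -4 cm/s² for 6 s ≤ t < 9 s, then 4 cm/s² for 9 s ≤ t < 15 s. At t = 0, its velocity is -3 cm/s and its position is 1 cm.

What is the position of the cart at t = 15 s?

-278 cm

On each constant-a segment, Δv = aΔt and Δx = v₀Δt + ½aΔt²; chain segment to segment.
0–6 s: v starts -3 cm/s; Δx = -3·6 + ½·-3·6² = -72 cm; v ends -21 cm/s.
6–9 s: v starts -21 cm/s; Δx = -21·3 + ½·-4·3² = -81 cm; v ends -33 cm/s.
9–15 s: v starts -33 cm/s; Δx = -33·6 + ½·4·6² = -126 cm; v ends -9 cm/s.
x(15) = 1 + Σ Δx = -278 cm.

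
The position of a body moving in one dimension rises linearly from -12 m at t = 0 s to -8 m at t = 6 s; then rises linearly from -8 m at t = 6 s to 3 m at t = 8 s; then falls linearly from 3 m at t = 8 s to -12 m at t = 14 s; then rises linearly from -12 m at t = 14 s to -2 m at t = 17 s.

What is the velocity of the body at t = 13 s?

-2.5 m/s

Velocity is the slope of the x-t graph on 8–14 s: (-12 − 3)/(14 − 8) = -2.5 m/s.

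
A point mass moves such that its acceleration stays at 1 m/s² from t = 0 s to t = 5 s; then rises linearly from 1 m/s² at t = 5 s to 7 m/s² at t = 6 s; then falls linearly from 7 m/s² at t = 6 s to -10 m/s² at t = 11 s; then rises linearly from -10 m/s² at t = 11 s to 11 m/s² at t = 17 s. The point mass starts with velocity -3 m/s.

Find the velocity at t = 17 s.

Δv equals the area under the a-t graph; then v = v₀ + Δv.
0–5 s: 1 × 5 = 5 m/s
5–6 s: ½(1 + 7)(1) = 4 m/s
6–11 s: ½(7 + -10)(5) = -7.5 m/s
11–17 s: ½(-10 + 11)(6) = 3 m/s
Δv = 4.5 m/s, so v(17) = -3 + (4.5) = 1.5 m/s.

1.5 m/s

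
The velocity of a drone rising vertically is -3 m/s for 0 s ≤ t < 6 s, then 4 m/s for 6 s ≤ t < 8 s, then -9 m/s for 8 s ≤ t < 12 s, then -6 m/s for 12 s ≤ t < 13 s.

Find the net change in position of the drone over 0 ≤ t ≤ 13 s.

Net displacement equals the area under the velocity-time graph (areas below the axis count negative).
0–6 s: -3 × 6 = -18 m
6–8 s: 4 × 2 = 8 m
8–12 s: -9 × 4 = -36 m
12–13 s: -6 × 1 = -6 m
Net displacement = -52 m

-52 m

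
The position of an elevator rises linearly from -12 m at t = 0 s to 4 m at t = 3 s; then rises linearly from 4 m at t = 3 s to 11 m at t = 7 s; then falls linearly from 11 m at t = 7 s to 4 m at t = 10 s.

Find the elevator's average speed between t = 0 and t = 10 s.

3 m/s

Average speed = (total path length)/(elapsed time); on a piecewise-linear x-t graph the path length is Σ|Δx|.
0–3 s: |Δx| = |4 − -12| = 16 m
3–7 s: |Δx| = |11 − 4| = 7 m
7–10 s: |Δx| = |4 − 11| = 7 m
Total path = 30 m; average speed = 30/10 = 3 m/s.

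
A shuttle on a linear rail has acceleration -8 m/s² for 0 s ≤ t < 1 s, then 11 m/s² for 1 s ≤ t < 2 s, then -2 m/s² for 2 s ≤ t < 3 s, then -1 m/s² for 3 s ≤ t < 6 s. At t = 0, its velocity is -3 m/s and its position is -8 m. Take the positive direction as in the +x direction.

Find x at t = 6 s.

-32 m

On each constant-a segment, Δv = aΔt and Δx = v₀Δt + ½aΔt²; chain segment to segment.
0–1 s: v starts -3 m/s; Δx = -3·1 + ½·-8·1² = -7 m; v ends -11 m/s.
1–2 s: v starts -11 m/s; Δx = -11·1 + ½·11·1² = -5.5 m; v ends 0 m/s.
2–3 s: v starts 0 m/s; Δx = 0·1 + ½·-2·1² = -1 m; v ends -2 m/s.
3–6 s: v starts -2 m/s; Δx = -2·3 + ½·-1·3² = -10.5 m; v ends -5 m/s.
x(6) = -8 + Σ Δx = -32 m.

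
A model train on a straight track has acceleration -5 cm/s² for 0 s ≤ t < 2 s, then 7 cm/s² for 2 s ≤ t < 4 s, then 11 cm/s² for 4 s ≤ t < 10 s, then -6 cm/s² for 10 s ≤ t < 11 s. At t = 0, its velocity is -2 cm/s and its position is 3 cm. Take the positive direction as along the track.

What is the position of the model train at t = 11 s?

254 cm

On each constant-a segment, Δv = aΔt and Δx = v₀Δt + ½aΔt²; chain segment to segment.
0–2 s: v starts -2 cm/s; Δx = -2·2 + ½·-5·2² = -14 cm; v ends -12 cm/s.
2–4 s: v starts -12 cm/s; Δx = -12·2 + ½·7·2² = -10 cm; v ends 2 cm/s.
4–10 s: v starts 2 cm/s; Δx = 2·6 + ½·11·6² = 210 cm; v ends 68 cm/s.
10–11 s: v starts 68 cm/s; Δx = 68·1 + ½·-6·1² = 65 cm; v ends 62 cm/s.
x(11) = 3 + Σ Δx = 254 cm.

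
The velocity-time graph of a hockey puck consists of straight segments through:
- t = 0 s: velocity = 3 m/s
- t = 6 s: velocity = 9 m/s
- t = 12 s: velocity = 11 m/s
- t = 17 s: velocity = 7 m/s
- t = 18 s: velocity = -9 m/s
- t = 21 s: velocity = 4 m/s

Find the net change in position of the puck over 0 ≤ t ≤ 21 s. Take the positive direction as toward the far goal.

Displacement is the signed area under the v-t curve.
0–6 s: ½(3 + 9)(6) = 36 m
6–12 s: ½(9 + 11)(6) = 60 m
12–17 s: ½(11 + 7)(5) = 45 m
17–18 s: ½(7 + -9)(1) = -1 m
18–21 s: ½(-9 + 4)(3) = -7.5 m
Net displacement = 132.5 m

132.5 m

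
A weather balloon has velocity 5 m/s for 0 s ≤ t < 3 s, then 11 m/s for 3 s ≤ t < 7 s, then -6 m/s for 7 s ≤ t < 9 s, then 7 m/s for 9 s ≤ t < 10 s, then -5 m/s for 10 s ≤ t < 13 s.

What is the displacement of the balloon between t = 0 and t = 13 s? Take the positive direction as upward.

Net displacement equals the area under the velocity-time graph (areas below the axis count negative).
0–3 s: 5 × 3 = 15 m
3–7 s: 11 × 4 = 44 m
7–9 s: -6 × 2 = -12 m
9–10 s: 7 × 1 = 7 m
10–13 s: -5 × 3 = -15 m
Net displacement = 39 m

39 m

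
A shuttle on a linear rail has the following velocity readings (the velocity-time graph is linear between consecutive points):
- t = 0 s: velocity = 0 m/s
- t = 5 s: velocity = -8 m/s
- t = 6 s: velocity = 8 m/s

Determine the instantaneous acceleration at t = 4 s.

Acceleration is the slope of the v-t graph on 0–5 s: (-8 − 0)/(5 − 0) = -1.6 m/s².

-1.6 m/s²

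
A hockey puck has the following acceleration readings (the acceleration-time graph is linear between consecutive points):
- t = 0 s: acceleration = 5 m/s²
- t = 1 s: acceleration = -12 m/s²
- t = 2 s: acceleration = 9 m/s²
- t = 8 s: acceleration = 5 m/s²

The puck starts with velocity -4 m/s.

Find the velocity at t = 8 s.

Δv equals the area under the a-t graph; then v = v₀ + Δv.
0–1 s: ½(5 + -12)(1) = -3.5 m/s
1–2 s: ½(-12 + 9)(1) = -1.5 m/s
2–8 s: ½(9 + 5)(6) = 42 m/s
Δv = 37 m/s, so v(8) = -4 + (37) = 33 m/s.

33 m/s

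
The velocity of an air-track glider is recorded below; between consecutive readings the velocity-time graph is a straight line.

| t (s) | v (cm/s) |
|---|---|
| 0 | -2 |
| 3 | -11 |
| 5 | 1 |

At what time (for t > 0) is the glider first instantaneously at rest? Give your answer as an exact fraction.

t = 29/6 s

v changes sign on 3–5 s (from -11 to 1); the graph is linear there, so v = 0 at t = 3 + (11)·(5 − 3)/(1 − -11) = 29/6 s.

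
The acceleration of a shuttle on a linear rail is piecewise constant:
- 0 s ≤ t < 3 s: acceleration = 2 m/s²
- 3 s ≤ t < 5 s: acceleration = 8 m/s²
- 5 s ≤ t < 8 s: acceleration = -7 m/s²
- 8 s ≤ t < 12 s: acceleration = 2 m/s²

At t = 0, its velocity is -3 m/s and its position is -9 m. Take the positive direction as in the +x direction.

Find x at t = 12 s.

46.5 m

On each constant-a segment, Δv = aΔt and Δx = v₀Δt + ½aΔt²; chain segment to segment.
0–3 s: v starts -3 m/s; Δx = -3·3 + ½·2·3² = 0 m; v ends 3 m/s.
3–5 s: v starts 3 m/s; Δx = 3·2 + ½·8·2² = 22 m; v ends 19 m/s.
5–8 s: v starts 19 m/s; Δx = 19·3 + ½·-7·3² = 25.5 m; v ends -2 m/s.
8–12 s: v starts -2 m/s; Δx = -2·4 + ½·2·4² = 8 m; v ends 6 m/s.
x(12) = -9 + Σ Δx = 46.5 m.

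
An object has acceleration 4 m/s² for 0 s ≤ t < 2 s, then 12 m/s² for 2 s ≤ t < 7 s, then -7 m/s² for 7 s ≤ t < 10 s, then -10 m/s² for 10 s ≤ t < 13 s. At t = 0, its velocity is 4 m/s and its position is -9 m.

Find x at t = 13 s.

509.5 m

On each constant-a segment, Δv = aΔt and Δx = v₀Δt + ½aΔt²; chain segment to segment.
0–2 s: v starts 4 m/s; Δx = 4·2 + ½·4·2² = 16 m; v ends 12 m/s.
2–7 s: v starts 12 m/s; Δx = 12·5 + ½·12·5² = 210 m; v ends 72 m/s.
7–10 s: v starts 72 m/s; Δx = 72·3 + ½·-7·3² = 184.5 m; v ends 51 m/s.
10–13 s: v starts 51 m/s; Δx = 51·3 + ½·-10·3² = 108 m; v ends 21 m/s.
x(13) = -9 + Σ Δx = 509.5 m.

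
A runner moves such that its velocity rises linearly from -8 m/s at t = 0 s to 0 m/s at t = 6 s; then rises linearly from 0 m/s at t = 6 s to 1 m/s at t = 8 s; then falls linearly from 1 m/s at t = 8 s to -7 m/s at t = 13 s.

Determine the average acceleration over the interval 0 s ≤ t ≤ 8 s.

1.125 m/s²

Average acceleration = Δv/Δt = (1 − -8)/(8 − 0) = 1.125 m/s².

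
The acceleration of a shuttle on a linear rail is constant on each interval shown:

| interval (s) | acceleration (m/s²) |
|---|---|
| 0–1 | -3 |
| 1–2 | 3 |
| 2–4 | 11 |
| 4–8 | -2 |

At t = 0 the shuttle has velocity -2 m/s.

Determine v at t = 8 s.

Δv equals the area under the a-t graph; then v = v₀ + Δv.
0–1 s: -3 × 1 = -3 m/s
1–2 s: 3 × 1 = 3 m/s
2–4 s: 11 × 2 = 22 m/s
4–8 s: -2 × 4 = -8 m/s
Δv = 14 m/s, so v(8) = -2 + (14) = 12 m/s.

12 m/s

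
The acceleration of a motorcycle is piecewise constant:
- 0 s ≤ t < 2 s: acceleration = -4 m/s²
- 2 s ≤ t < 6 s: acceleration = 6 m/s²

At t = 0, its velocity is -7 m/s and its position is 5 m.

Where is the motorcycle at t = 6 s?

-29 m

On each constant-a segment, Δv = aΔt and Δx = v₀Δt + ½aΔt²; chain segment to segment.
0–2 s: v starts -7 m/s; Δx = -7·2 + ½·-4·2² = -22 m; v ends -15 m/s.
2–6 s: v starts -15 m/s; Δx = -15·4 + ½·6·4² = -12 m; v ends 9 m/s.
x(6) = 5 + Σ Δx = -29 m.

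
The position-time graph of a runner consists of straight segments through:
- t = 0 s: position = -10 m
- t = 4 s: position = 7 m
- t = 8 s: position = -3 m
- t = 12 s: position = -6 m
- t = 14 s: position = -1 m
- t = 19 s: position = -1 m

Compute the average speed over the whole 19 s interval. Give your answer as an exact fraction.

Average speed = (total path length)/(elapsed time); on a piecewise-linear x-t graph the path length is Σ|Δx|.
0–4 s: |Δx| = |7 − -10| = 17 m
4–8 s: |Δx| = |-3 − 7| = 10 m
8–12 s: |Δx| = |-6 − -3| = 3 m
12–14 s: |Δx| = |-1 − -6| = 5 m
14–19 s: |Δx| = |-1 − -1| = 0 m
Total path = 35 m; average speed = 35/19 = 35/19 m/s.

35/19 m/s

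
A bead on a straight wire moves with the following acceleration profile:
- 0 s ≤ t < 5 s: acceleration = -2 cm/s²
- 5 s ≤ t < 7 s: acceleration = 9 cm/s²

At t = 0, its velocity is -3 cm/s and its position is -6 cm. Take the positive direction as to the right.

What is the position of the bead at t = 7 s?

On each constant-a segment, Δv = aΔt and Δx = v₀Δt + ½aΔt²; chain segment to segment.
0–5 s: v starts -3 cm/s; Δx = -3·5 + ½·-2·5² = -40 cm; v ends -13 cm/s.
5–7 s: v starts -13 cm/s; Δx = -13·2 + ½·9·2² = -8 cm; v ends 5 cm/s.
x(7) = -6 + Σ Δx = -54 cm.

-54 cm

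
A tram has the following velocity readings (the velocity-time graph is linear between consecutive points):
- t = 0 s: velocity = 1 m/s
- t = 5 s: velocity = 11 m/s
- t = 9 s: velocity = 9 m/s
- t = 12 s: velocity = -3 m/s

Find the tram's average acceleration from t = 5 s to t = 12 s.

Average acceleration = Δv/Δt = (-3 − 11)/(12 − 5) = -2 m/s².

-2 m/s²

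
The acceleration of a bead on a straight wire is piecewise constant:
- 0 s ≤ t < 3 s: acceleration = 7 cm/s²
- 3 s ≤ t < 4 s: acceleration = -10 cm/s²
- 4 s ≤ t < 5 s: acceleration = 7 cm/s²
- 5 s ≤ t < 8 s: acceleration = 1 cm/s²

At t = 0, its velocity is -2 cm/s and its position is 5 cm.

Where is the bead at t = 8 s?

On each constant-a segment, Δv = aΔt and Δx = v₀Δt + ½aΔt²; chain segment to segment.
0–3 s: v starts -2 cm/s; Δx = -2·3 + ½·7·3² = 25.5 cm; v ends 19 cm/s.
3–4 s: v starts 19 cm/s; Δx = 19·1 + ½·-10·1² = 14 cm; v ends 9 cm/s.
4–5 s: v starts 9 cm/s; Δx = 9·1 + ½·7·1² = 12.5 cm; v ends 16 cm/s.
5–8 s: v starts 16 cm/s; Δx = 16·3 + ½·1·3² = 52.5 cm; v ends 19 cm/s.
x(8) = 5 + Σ Δx = 109.5 cm.

109.5 cm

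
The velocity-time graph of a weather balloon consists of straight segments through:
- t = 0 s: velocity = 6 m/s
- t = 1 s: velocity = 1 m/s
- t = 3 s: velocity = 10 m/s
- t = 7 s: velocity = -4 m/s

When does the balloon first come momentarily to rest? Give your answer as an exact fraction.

t = 41/7 s

v changes sign on 3–7 s (from 10 to -4); the graph is linear there, so v = 0 at t = 3 + (-10)·(7 − 3)/(-4 − 10) = 41/7 s.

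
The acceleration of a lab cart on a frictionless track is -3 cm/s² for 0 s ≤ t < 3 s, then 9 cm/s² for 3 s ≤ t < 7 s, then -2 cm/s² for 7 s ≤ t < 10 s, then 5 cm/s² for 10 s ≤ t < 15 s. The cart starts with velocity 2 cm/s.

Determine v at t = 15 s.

Δv equals the area under the a-t graph; then v = v₀ + Δv.
0–3 s: -3 × 3 = -9 cm/s
3–7 s: 9 × 4 = 36 cm/s
7–10 s: -2 × 3 = -6 cm/s
10–15 s: 5 × 5 = 25 cm/s
Δv = 46 cm/s, so v(15) = 2 + (46) = 48 cm/s.

48 cm/s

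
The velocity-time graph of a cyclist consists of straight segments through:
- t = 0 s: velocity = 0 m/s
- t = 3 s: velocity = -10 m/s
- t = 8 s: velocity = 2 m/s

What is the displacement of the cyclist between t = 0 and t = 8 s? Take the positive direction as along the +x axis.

-35 m

Net displacement equals the area under the velocity-time graph (areas below the axis count negative).
0–3 s: ½(0 + -10)(3) = -15 m
3–8 s: ½(-10 + 2)(5) = -20 m
Net displacement = -35 m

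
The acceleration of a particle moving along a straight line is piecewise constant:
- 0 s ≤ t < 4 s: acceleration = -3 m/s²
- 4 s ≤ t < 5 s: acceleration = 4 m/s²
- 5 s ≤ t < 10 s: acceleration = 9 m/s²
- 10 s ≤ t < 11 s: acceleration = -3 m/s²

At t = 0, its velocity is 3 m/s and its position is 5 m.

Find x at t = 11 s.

112 m

On each constant-a segment, Δv = aΔt and Δx = v₀Δt + ½aΔt²; chain segment to segment.
0–4 s: v starts 3 m/s; Δx = 3·4 + ½·-3·4² = -12 m; v ends -9 m/s.
4–5 s: v starts -9 m/s; Δx = -9·1 + ½·4·1² = -7 m; v ends -5 m/s.
5–10 s: v starts -5 m/s; Δx = -5·5 + ½·9·5² = 87.5 m; v ends 40 m/s.
10–11 s: v starts 40 m/s; Δx = 40·1 + ½·-3·1² = 38.5 m; v ends 37 m/s.
x(11) = 5 + Σ Δx = 112 m.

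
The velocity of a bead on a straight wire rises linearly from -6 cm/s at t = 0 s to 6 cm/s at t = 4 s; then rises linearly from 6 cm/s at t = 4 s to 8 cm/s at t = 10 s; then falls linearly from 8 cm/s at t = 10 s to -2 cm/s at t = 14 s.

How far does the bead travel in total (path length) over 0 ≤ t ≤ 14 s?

67.6 cm

Distance (not displacement) is the total path length: add the absolute areas under v-t.
0–4 s: v = 0 at t = 2 s; triangle areas 6 + 6 = 12 cm
4–10 s: |½(6 + 8)(6)| = 42 cm
10–14 s: v = 0 at t = 13.2 s; triangle areas 12.8 + 0.8 = 13.6 cm
Total distance = 67.6 cm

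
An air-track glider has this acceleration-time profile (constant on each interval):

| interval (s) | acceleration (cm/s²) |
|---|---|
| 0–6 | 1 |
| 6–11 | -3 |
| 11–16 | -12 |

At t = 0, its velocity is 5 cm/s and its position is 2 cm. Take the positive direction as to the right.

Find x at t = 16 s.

On each constant-a segment, Δv = aΔt and Δx = v₀Δt + ½aΔt²; chain segment to segment.
0–6 s: v starts 5 cm/s; Δx = 5·6 + ½·1·6² = 48 cm; v ends 11 cm/s.
6–11 s: v starts 11 cm/s; Δx = 11·5 + ½·-3·5² = 17.5 cm; v ends -4 cm/s.
11–16 s: v starts -4 cm/s; Δx = -4·5 + ½·-12·5² = -170 cm; v ends -64 cm/s.
x(16) = 2 + Σ Δx = -102.5 cm.

-102.5 cm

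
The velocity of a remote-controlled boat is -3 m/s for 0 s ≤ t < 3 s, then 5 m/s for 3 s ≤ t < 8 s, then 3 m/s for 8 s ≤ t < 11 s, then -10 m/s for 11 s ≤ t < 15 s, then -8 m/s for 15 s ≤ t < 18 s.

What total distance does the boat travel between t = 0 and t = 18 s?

Distance (not displacement) is the total path length: add the absolute areas under v-t.
0–3 s: |-3| × 3 = 9 m
3–8 s: |5| × 5 = 25 m
8–11 s: |3| × 3 = 9 m
11–15 s: |-10| × 4 = 40 m
15–18 s: |-8| × 3 = 24 m
Total distance = 107 m

107 m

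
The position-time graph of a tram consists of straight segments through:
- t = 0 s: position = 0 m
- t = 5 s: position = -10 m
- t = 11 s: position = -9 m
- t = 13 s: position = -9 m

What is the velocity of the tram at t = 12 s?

0 m/s

Velocity is the slope of the x-t graph on 11–13 s: (-9 − -9)/(13 − 11) = 0 m/s.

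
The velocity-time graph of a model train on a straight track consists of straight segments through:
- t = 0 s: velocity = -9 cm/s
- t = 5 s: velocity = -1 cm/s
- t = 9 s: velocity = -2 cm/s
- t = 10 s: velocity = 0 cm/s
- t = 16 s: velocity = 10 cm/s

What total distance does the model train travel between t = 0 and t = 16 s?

Distance (not displacement) is the total path length: add the absolute areas under v-t.
0–5 s: |½(-9 + -1)(5)| = 25 cm
5–9 s: |½(-1 + -2)(4)| = 6 cm
9–10 s: |½(-2 + 0)(1)| = 1 cm
10–16 s: |½(0 + 10)(6)| = 30 cm
Total distance = 62 cm

62 cm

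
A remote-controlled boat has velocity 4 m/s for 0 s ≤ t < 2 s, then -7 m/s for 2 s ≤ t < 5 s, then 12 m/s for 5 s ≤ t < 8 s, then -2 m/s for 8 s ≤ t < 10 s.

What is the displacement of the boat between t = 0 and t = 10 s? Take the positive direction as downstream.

Displacement is the signed area under the v-t curve.
0–2 s: 4 × 2 = 8 m
2–5 s: -7 × 3 = -21 m
5–8 s: 12 × 3 = 36 m
8–10 s: -2 × 2 = -4 m
Net displacement = 19 m

19 m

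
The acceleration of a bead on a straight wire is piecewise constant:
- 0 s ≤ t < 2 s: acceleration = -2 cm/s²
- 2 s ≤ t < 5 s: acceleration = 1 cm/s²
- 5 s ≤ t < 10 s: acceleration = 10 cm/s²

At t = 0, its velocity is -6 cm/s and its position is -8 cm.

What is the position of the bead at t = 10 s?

40.5 cm

On each constant-a segment, Δv = aΔt and Δx = v₀Δt + ½aΔt²; chain segment to segment.
0–2 s: v starts -6 cm/s; Δx = -6·2 + ½·-2·2² = -16 cm; v ends -10 cm/s.
2–5 s: v starts -10 cm/s; Δx = -10·3 + ½·1·3² = -25.5 cm; v ends -7 cm/s.
5–10 s: v starts -7 cm/s; Δx = -7·5 + ½·10·5² = 90 cm; v ends 43 cm/s.
x(10) = -8 + Σ Δx = 40.5 cm.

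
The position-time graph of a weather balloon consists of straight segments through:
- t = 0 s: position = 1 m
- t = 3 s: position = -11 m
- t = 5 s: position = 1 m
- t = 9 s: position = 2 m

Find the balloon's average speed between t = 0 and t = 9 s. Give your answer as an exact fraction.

25/9 m/s

Average speed = (total path length)/(elapsed time); on a piecewise-linear x-t graph the path length is Σ|Δx|.
0–3 s: |Δx| = |-11 − 1| = 12 m
3–5 s: |Δx| = |1 − -11| = 12 m
5–9 s: |Δx| = |2 − 1| = 1 m
Total path = 25 m; average speed = 25/9 = 25/9 m/s.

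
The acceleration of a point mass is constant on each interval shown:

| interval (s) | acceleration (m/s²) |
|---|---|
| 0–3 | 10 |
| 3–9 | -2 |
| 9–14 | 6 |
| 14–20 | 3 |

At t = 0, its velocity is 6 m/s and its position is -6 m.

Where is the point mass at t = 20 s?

810 m

On each constant-a segment, Δv = aΔt and Δx = v₀Δt + ½aΔt²; chain segment to segment.
0–3 s: v starts 6 m/s; Δx = 6·3 + ½·10·3² = 63 m; v ends 36 m/s.
3–9 s: v starts 36 m/s; Δx = 36·6 + ½·-2·6² = 180 m; v ends 24 m/s.
9–14 s: v starts 24 m/s; Δx = 24·5 + ½·6·5² = 195 m; v ends 54 m/s.
14–20 s: v starts 54 m/s; Δx = 54·6 + ½·3·6² = 378 m; v ends 72 m/s.
x(20) = -6 + Σ Δx = 810 m.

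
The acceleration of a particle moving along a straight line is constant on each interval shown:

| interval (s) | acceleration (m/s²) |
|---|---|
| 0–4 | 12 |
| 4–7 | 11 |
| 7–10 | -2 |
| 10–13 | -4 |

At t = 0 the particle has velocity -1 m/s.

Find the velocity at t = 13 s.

Δv equals the area under the a-t graph; then v = v₀ + Δv.
0–4 s: 12 × 4 = 48 m/s
4–7 s: 11 × 3 = 33 m/s
7–10 s: -2 × 3 = -6 m/s
10–13 s: -4 × 3 = -12 m/s
Δv = 63 m/s, so v(13) = -1 + (63) = 62 m/s.

62 m/s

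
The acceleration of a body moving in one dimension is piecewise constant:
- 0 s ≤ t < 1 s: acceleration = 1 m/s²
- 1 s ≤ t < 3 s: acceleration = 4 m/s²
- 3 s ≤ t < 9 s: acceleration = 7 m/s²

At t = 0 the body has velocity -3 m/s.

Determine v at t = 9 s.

Δv equals the area under the a-t graph; then v = v₀ + Δv.
0–1 s: 1 × 1 = 1 m/s
1–3 s: 4 × 2 = 8 m/s
3–9 s: 7 × 6 = 42 m/s
Δv = 51 m/s, so v(9) = -3 + (51) = 48 m/s.

48 m/s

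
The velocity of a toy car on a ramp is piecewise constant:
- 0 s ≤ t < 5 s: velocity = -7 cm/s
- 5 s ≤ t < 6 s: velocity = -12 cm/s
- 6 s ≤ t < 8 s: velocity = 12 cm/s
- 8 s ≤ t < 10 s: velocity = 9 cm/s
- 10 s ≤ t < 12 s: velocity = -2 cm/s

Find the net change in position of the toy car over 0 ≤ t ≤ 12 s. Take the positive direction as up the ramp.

Displacement is the signed area under the v-t curve.
0–5 s: -7 × 5 = -35 cm
5–6 s: -12 × 1 = -12 cm
6–8 s: 12 × 2 = 24 cm
8–10 s: 9 × 2 = 18 cm
10–12 s: -2 × 2 = -4 cm
Net displacement = -9 cm

-9 cm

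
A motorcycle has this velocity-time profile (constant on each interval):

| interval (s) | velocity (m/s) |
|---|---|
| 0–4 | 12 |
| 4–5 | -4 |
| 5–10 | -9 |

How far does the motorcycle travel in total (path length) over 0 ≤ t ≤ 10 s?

Distance (not displacement) is the total path length: add the absolute areas under v-t.
0–4 s: |12| × 4 = 48 m
4–5 s: |-4| × 1 = 4 m
5–10 s: |-9| × 5 = 45 m
Total distance = 97 m

97 m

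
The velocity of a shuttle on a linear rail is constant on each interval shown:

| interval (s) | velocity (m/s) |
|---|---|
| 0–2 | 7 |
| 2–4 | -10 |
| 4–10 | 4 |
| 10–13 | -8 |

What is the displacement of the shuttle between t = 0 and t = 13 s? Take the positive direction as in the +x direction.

Displacement is the signed area under the v-t curve.
0–2 s: 7 × 2 = 14 m
2–4 s: -10 × 2 = -20 m
4–10 s: 4 × 6 = 24 m
10–13 s: -8 × 3 = -24 m
Net displacement = -6 m

-6 m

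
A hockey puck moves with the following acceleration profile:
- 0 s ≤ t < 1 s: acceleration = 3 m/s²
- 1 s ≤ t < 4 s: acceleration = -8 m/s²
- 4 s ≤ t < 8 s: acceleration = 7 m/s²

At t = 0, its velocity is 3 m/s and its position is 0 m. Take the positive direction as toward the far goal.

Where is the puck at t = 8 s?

-29.5 m

On each constant-a segment, Δv = aΔt and Δx = v₀Δt + ½aΔt²; chain segment to segment.
0–1 s: v starts 3 m/s; Δx = 3·1 + ½·3·1² = 4.5 m; v ends 6 m/s.
1–4 s: v starts 6 m/s; Δx = 6·3 + ½·-8·3² = -18 m; v ends -18 m/s.
4–8 s: v starts -18 m/s; Δx = -18·4 + ½·7·4² = -16 m; v ends 10 m/s.
x(8) = 0 + Σ Δx = -29.5 m.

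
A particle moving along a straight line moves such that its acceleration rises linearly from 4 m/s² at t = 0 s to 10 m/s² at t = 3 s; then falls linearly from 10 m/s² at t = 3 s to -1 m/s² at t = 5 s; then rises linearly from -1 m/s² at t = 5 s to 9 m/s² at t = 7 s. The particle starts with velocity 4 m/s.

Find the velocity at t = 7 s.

Δv equals the area under the a-t graph; then v = v₀ + Δv.
0–3 s: ½(4 + 10)(3) = 21 m/s
3–5 s: ½(10 + -1)(2) = 9 m/s
5–7 s: ½(-1 + 9)(2) = 8 m/s
Δv = 38 m/s, so v(7) = 4 + (38) = 42 m/s.

42 m/s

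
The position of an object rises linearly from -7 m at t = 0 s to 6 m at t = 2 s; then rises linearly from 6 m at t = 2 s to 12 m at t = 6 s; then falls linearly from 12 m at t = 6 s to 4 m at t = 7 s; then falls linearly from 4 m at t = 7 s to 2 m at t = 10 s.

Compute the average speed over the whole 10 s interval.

2.9 m/s

Average speed = (total path length)/(elapsed time); on a piecewise-linear x-t graph the path length is Σ|Δx|.
0–2 s: |Δx| = |6 − -7| = 13 m
2–6 s: |Δx| = |12 − 6| = 6 m
6–7 s: |Δx| = |4 − 12| = 8 m
7–10 s: |Δx| = |2 − 4| = 2 m
Total path = 29 m; average speed = 29/10 = 2.9 m/s.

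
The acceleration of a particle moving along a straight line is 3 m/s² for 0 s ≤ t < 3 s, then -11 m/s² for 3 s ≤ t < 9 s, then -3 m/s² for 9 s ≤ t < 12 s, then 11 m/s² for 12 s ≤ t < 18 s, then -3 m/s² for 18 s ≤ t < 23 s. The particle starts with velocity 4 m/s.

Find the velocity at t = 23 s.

-11 m/s

Δv equals the area under the a-t graph; then v = v₀ + Δv.
0–3 s: 3 × 3 = 9 m/s
3–9 s: -11 × 6 = -66 m/s
9–12 s: -3 × 3 = -9 m/s
12–18 s: 11 × 6 = 66 m/s
18–23 s: -3 × 5 = -15 m/s
Δv = -15 m/s, so v(23) = 4 + (-15) = -11 m/s.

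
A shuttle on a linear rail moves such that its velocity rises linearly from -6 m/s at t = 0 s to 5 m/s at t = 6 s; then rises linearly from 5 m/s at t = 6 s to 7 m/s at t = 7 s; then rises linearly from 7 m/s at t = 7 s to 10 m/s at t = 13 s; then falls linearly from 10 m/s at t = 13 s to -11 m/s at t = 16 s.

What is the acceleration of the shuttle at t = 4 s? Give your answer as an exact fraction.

11/6 m/s²

Acceleration is the slope of the v-t graph on 0–6 s: (5 − -6)/(6 − 0) = 11/6 m/s².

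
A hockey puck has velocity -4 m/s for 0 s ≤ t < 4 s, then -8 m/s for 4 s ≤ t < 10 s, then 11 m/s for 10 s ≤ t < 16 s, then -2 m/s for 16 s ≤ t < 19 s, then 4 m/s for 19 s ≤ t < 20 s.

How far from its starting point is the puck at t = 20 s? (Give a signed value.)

Displacement is the signed area under the v-t curve.
0–4 s: -4 × 4 = -16 m
4–10 s: -8 × 6 = -48 m
10–16 s: 11 × 6 = 66 m
16–19 s: -2 × 3 = -6 m
19–20 s: 4 × 1 = 4 m
Net displacement = 0 m

0 m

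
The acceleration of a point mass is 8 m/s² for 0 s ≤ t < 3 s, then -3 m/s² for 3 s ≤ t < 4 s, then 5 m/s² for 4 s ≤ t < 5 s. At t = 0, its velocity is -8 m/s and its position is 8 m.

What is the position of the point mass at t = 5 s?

On each constant-a segment, Δv = aΔt and Δx = v₀Δt + ½aΔt²; chain segment to segment.
0–3 s: v starts -8 m/s; Δx = -8·3 + ½·8·3² = 12 m; v ends 16 m/s.
3–4 s: v starts 16 m/s; Δx = 16·1 + ½·-3·1² = 14.5 m; v ends 13 m/s.
4–5 s: v starts 13 m/s; Δx = 13·1 + ½·5·1² = 15.5 m; v ends 18 m/s.
x(5) = 8 + Σ Δx = 50 m.

50 m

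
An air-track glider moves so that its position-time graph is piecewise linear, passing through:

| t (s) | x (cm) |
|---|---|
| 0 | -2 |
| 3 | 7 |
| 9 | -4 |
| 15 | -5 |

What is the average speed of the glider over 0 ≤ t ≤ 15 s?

Average speed = (total path length)/(elapsed time); on a piecewise-linear x-t graph the path length is Σ|Δx|.
0–3 s: |Δx| = |7 − -2| = 9 cm
3–9 s: |Δx| = |-4 − 7| = 11 cm
9–15 s: |Δx| = |-5 − -4| = 1 cm
Total path = 21 cm; average speed = 21/15 = 1.4 cm/s.

1.4 cm/s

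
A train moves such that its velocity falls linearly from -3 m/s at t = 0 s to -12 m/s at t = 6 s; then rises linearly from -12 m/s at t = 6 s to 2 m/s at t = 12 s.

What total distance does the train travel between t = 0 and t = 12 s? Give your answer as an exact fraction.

Total distance travelled is ∫|v| dt — sum the magnitudes of each area piece.
0–6 s: |½(-3 + -12)(6)| = 45 m
6–12 s: v = 0 at t = 78/7 s; triangle areas 216/7 + 6/7 = 222/7 m
Total distance = 537/7 m

537/7 m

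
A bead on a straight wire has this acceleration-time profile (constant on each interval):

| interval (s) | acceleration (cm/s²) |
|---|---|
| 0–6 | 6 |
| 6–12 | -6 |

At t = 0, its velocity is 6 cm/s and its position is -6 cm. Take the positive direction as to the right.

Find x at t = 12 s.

282 cm

On each constant-a segment, Δv = aΔt and Δx = v₀Δt + ½aΔt²; chain segment to segment.
0–6 s: v starts 6 cm/s; Δx = 6·6 + ½·6·6² = 144 cm; v ends 42 cm/s.
6–12 s: v starts 42 cm/s; Δx = 42·6 + ½·-6·6² = 144 cm; v ends 6 cm/s.
x(12) = -6 + Σ Δx = 282 cm.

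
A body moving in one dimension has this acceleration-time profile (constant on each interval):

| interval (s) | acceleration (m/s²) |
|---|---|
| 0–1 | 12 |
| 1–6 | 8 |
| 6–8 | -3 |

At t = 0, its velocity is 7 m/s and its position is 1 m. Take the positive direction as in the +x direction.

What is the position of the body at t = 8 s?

On each constant-a segment, Δv = aΔt and Δx = v₀Δt + ½aΔt²; chain segment to segment.
0–1 s: v starts 7 m/s; Δx = 7·1 + ½·12·1² = 13 m; v ends 19 m/s.
1–6 s: v starts 19 m/s; Δx = 19·5 + ½·8·5² = 195 m; v ends 59 m/s.
6–8 s: v starts 59 m/s; Δx = 59·2 + ½·-3·2² = 112 m; v ends 53 m/s.
x(8) = 1 + Σ Δx = 321 m.

321 m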